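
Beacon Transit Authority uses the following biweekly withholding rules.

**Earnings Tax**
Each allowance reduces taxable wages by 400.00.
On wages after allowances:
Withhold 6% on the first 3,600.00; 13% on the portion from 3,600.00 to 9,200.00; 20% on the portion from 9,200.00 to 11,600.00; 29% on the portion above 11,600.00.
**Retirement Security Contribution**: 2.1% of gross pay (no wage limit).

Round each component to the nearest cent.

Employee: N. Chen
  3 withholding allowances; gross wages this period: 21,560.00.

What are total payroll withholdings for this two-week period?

4,417.16

Earnings Tax: taxable = 21,560.00 − 3×400.00 = 20,360.00
  1,424.00 + 29% × (20,360.00 − 11,600.00) = 1,424.00 + 29% × 8,760.00 = 3,964.40
Retirement Security Contribution: 2.1% × 21,560.00 = 452.76
Total: 3,964.40 + 452.76 = 4,417.16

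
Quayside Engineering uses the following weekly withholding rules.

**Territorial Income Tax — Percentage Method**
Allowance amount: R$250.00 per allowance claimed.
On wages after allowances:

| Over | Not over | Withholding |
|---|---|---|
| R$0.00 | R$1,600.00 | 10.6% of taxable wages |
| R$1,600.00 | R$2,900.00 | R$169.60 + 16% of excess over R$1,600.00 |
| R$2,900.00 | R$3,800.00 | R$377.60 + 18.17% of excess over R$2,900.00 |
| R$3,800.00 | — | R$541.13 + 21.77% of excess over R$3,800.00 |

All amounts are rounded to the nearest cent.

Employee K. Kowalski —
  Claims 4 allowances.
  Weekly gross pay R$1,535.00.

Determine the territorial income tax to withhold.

R$56.71

Territorial Income Tax: taxable = R$1,535.00 − 4×R$250.00 = R$535.00
  10.6% × R$535.00 = R$56.71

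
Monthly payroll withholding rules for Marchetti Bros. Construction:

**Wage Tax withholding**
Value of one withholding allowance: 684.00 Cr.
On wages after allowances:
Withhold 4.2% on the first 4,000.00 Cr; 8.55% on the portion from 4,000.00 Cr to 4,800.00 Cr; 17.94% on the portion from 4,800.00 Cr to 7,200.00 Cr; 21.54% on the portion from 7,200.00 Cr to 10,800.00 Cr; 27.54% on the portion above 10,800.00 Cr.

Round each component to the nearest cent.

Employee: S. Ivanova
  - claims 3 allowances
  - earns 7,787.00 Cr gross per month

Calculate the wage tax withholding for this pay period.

Wage Tax: taxable = 7,787.00 Cr − 3×684.00 Cr = 5,735.00 Cr
  236.40 Cr + 17.94% × (5,735.00 Cr − 4,800.00 Cr) = 236.40 Cr + 17.94% × 935.00 Cr = 404.14 Cr

404.14 Cr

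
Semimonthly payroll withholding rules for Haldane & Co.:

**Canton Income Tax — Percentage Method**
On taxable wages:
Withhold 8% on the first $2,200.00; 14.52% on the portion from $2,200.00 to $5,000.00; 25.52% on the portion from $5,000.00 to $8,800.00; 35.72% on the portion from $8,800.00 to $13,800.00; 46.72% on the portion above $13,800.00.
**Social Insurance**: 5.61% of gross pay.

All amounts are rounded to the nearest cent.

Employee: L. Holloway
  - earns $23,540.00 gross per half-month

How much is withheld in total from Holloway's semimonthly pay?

$9,209.44

Canton Income Tax: taxable = $23,540.00
  $3,338.32 + 46.72% × ($23,540.00 − $13,800.00) = $3,338.32 + 46.72% × $9,740.00 = $7,888.85
Social Insurance: 5.61% × $23,540.00 = $1,320.59
Total: $7,888.85 + $1,320.59 = $9,209.44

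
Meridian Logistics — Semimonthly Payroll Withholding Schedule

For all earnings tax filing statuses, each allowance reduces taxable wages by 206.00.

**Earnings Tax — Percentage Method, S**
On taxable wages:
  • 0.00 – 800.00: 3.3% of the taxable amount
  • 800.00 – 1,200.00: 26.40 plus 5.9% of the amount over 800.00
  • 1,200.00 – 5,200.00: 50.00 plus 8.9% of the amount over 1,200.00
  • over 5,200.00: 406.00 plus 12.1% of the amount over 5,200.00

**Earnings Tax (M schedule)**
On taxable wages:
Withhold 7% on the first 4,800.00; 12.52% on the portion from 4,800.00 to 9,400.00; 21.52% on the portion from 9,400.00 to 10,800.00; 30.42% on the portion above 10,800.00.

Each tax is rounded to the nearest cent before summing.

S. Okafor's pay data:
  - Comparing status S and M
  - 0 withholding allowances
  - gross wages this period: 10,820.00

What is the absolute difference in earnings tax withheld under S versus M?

Earnings Tax (S): taxable = 10,820.00
  406.00 + 12.1% × (10,820.00 − 5,200.00) = 406.00 + 12.1% × 5,620.00 = 1,086.02
Earnings Tax (M): taxable = 10,820.00
  1,213.20 + 30.42% × (10,820.00 − 10,800.00) = 1,213.20 + 30.42% × 20.00 = 1,219.28
Difference: |1,086.02 − 1,219.28| = 133.26 (higher under M)

133.26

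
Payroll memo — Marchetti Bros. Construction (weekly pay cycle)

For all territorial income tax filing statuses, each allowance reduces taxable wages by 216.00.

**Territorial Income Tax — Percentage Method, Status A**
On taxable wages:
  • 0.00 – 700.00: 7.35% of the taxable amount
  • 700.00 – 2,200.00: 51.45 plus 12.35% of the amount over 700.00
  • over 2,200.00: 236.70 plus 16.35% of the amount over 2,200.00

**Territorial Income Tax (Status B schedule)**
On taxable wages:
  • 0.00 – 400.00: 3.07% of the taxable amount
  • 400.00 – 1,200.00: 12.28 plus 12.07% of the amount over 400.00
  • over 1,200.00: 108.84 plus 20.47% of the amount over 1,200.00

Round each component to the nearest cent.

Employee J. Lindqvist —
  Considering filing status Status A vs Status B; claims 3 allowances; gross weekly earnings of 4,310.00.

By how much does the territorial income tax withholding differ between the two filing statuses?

137.07

Territorial Income Tax (Status A): taxable = 4,310.00 − 3×216.00 = 3,662.00
  236.70 + 16.35% × (3,662.00 − 2,200.00) = 236.70 + 16.35% × 1,462.00 = 475.74
Territorial Income Tax (Status B): taxable = 4,310.00 − 3×216.00 = 3,662.00
  108.84 + 20.47% × (3,662.00 − 1,200.00) = 108.84 + 20.47% × 2,462.00 = 612.81
Difference: |475.74 − 612.81| = 137.07 (higher under Status B)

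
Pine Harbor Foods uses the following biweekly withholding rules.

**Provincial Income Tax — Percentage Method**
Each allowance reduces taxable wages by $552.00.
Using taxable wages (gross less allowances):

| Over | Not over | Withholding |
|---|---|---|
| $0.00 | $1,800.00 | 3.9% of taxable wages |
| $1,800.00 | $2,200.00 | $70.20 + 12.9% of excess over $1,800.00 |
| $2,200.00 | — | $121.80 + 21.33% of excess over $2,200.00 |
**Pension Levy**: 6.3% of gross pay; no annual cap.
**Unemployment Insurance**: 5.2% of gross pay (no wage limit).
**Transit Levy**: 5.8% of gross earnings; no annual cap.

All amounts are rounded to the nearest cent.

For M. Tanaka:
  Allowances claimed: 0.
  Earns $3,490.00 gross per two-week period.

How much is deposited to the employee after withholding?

$2,489.27

Provincial Income Tax: taxable = $3,490.00
  $121.80 + 21.33% × ($3,490.00 − $2,200.00) = $121.80 + 21.33% × $1,290.00 = $396.96
Pension Levy: 6.3% × $3,490.00 = $219.87
Unemployment Insurance: 5.2% × $3,490.00 = $181.48
Transit Levy: 5.8% × $3,490.00 = $202.42
Total withheld: $396.96 + $219.87 + $181.48 + $202.42 = $1,000.73
Net pay: $3,490.00 − $1,000.73 = $2,489.27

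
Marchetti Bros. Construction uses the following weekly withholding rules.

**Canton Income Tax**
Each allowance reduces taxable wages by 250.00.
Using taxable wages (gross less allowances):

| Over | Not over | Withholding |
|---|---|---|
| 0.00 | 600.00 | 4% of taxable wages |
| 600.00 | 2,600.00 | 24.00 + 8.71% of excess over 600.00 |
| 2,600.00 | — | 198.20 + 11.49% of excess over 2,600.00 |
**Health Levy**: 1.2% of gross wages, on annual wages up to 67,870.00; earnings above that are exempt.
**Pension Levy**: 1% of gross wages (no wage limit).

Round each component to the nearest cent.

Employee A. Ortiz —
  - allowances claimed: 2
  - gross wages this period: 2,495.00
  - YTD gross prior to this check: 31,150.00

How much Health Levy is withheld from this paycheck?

29.94

Health Levy: 1.2% × 2,495.00 = 29.94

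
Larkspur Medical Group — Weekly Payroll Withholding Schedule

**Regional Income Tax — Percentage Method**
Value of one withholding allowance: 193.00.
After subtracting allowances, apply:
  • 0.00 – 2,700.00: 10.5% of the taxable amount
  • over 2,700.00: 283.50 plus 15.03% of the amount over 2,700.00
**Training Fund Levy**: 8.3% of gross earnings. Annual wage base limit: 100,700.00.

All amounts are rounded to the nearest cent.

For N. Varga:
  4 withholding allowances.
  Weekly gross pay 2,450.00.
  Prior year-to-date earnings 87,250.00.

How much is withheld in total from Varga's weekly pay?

Regional Income Tax: taxable = 2,450.00 − 4×193.00 = 1,678.00
  10.5% × 1,678.00 = 176.19
Training Fund Levy: 8.3% × 2,450.00 = 203.35
Total: 176.19 + 203.35 = 379.54

379.54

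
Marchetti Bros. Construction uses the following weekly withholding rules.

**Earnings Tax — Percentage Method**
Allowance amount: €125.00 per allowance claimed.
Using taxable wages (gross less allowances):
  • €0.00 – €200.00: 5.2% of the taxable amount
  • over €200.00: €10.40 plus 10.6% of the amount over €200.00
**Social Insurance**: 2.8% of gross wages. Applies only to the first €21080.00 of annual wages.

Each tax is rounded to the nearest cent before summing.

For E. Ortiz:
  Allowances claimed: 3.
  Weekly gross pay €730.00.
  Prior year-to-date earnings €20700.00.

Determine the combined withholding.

€37.47

Earnings Tax: taxable = €730.00 − 3×€125.00 = €355.00
  €10.40 + 10.6% × (€355.00 − €200.00) = €10.40 + 10.6% × €155.00 = €26.83
Social Insurance: cap €21080.00 − YTD €20700.00 = €380.00 subject; 2.8% × €380.00 = €10.64
Total: €26.83 + €10.64 = €37.47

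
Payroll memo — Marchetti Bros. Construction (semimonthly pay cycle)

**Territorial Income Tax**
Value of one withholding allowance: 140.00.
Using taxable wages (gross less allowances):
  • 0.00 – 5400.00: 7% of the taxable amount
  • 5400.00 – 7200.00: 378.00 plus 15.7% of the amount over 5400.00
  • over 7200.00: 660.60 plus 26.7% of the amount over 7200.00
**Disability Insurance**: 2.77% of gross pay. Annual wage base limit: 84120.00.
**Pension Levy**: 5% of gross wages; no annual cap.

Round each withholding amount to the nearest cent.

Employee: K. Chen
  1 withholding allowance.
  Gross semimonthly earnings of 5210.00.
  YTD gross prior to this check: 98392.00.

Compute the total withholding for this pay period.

Territorial Income Tax: taxable = 5210.00 − 1×140.00 = 5070.00
  7% × 5070.00 = 354.90
Disability Insurance: YTD 98392.00 ≥ cap 84120.00 → 0.00
Pension Levy: 5% × 5210.00 = 260.50
Total: 354.90 + 0.00 + 260.50 = 615.40

615.40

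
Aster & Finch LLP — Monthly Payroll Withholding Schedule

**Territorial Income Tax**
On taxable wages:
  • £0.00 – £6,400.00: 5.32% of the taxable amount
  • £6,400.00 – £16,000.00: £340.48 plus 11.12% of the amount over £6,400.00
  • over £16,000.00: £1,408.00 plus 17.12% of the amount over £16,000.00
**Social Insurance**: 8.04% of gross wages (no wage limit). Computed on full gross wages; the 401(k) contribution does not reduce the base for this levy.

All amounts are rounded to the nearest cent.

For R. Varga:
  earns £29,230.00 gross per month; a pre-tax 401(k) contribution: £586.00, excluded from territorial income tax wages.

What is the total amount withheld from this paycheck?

£5,922.74

Territorial Income Tax: taxable = £29,230.00 − £586.00 = £28,644.00
  £1,408.00 + 17.12% × (£28,644.00 − £16,000.00) = £1,408.00 + 17.12% × £12,644.00 = £3,572.65
Social Insurance: 8.04% × £29,230.00 = £2,350.09
Total: £3,572.65 + £2,350.09 = £5,922.74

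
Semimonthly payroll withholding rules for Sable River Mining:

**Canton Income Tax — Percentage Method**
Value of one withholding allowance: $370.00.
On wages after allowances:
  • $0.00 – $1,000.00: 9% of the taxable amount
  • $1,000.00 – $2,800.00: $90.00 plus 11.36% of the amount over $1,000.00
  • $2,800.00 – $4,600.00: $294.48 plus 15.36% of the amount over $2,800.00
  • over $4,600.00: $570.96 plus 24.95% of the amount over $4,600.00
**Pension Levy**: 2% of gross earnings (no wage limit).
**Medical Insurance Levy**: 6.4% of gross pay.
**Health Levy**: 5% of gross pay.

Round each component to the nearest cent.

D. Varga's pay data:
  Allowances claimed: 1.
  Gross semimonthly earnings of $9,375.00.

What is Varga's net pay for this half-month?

$6,448.74

Canton Income Tax: taxable = $9,375.00 − 1×$370.00 = $9,005.00
  $570.96 + 24.95% × ($9,005.00 − $4,600.00) = $570.96 + 24.95% × $4,405.00 = $1,670.01
Pension Levy: 2% × $9,375.00 = $187.50
Medical Insurance Levy: 6.4% × $9,375.00 = $600.00
Health Levy: 5% × $9,375.00 = $468.75
Total withheld: $1,670.01 + $187.50 + $600.00 + $468.75 = $2,926.26
Net pay: $9,375.00 − $2,926.26 = $6,448.74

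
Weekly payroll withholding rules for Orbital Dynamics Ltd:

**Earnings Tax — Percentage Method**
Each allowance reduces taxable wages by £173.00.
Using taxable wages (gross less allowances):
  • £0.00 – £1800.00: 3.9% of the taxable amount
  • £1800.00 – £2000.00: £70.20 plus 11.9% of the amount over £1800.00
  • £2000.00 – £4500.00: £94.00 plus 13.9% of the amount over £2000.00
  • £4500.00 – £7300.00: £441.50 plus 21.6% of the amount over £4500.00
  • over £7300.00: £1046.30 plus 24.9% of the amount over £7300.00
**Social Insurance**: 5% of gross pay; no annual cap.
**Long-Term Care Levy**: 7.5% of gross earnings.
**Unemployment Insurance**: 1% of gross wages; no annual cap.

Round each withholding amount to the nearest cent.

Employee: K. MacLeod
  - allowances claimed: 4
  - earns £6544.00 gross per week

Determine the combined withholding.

£1616.97

Earnings Tax: taxable = £6544.00 − 4×£173.00 = £5852.00
  £441.50 + 21.6% × (£5852.00 − £4500.00) = £441.50 + 21.6% × £1352.00 = £733.53
Social Insurance: 5% × £6544.00 = £327.20
Long-Term Care Levy: 7.5% × £6544.00 = £490.80
Unemployment Insurance: 1% × £6544.00 = £65.44
Total: £733.53 + £327.20 + £490.80 + £65.44 = £1616.97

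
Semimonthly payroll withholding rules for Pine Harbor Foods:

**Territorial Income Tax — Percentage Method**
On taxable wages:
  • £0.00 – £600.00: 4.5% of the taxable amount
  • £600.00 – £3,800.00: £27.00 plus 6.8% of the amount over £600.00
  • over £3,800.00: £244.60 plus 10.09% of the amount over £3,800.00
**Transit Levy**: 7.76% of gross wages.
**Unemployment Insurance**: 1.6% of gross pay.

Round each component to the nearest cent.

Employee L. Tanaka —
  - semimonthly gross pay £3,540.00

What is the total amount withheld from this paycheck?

£558.26

Territorial Income Tax: taxable = £3,540.00
  £27.00 + 6.8% × (£3,540.00 − £600.00) = £27.00 + 6.8% × £2,940.00 = £226.92
Transit Levy: 7.76% × £3,540.00 = £274.70
Unemployment Insurance: 1.6% × £3,540.00 = £56.64
Total: £226.92 + £274.70 + £56.64 = £558.26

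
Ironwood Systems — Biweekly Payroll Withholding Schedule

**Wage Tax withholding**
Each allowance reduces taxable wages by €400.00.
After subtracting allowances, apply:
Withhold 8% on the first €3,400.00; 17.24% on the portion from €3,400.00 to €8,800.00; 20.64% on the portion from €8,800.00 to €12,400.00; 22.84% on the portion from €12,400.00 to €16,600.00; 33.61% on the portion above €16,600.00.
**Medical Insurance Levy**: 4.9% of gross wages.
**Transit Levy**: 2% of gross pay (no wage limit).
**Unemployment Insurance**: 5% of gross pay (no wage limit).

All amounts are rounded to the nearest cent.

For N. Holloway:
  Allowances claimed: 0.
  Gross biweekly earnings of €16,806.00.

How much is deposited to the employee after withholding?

Wage Tax: taxable = €16,806.00
  €2,905.28 + 33.61% × (€16,806.00 − €16,600.00) = €2,905.28 + 33.61% × €206.00 = €2,974.52
Medical Insurance Levy: 4.9% × €16,806.00 = €823.49
Transit Levy: 2% × €16,806.00 = €336.12
Unemployment Insurance: 5% × €16,806.00 = €840.30
Total withheld: €2,974.52 + €823.49 + €336.12 + €840.30 = €4,974.43
Net pay: €16,806.00 − €4,974.43 = €11,831.57

€11,831.57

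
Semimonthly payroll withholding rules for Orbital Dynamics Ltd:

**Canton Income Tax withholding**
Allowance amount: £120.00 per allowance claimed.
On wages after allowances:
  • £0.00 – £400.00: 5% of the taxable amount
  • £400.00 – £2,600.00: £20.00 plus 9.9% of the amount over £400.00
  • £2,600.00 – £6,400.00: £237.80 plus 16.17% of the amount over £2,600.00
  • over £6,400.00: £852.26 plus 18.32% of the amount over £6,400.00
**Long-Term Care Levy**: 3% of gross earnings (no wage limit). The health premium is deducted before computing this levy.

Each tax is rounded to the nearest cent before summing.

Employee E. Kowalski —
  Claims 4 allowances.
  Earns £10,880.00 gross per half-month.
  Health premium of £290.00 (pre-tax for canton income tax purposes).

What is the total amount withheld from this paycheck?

Canton Income Tax: taxable = £10,880.00 − £290.00 − 4×£120.00 = £10,110.00
  £852.26 + 18.32% × (£10,110.00 − £6,400.00) = £852.26 + 18.32% × £3,710.00 = £1,531.93
Long-Term Care Levy: 3% × £10,590.00 = £317.70
Total: £1,531.93 + £317.70 = £1,849.63

£1,849.63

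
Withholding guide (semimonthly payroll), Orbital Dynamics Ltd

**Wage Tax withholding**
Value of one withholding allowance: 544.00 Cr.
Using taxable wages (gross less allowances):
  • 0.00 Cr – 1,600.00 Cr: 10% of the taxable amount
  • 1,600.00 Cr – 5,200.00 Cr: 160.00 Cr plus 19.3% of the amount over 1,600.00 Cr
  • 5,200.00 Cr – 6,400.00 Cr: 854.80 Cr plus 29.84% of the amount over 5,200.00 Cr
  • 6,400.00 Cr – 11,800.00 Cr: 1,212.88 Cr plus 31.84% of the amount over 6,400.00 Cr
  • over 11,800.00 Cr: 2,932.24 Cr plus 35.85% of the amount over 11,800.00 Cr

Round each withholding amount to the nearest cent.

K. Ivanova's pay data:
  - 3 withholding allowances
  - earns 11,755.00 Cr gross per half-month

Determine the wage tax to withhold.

2,398.28 Cr

Wage Tax: taxable = 11,755.00 Cr − 3×544.00 Cr = 10,123.00 Cr
  1,212.88 Cr + 31.84% × (10,123.00 Cr − 6,400.00 Cr) = 1,212.88 Cr + 31.84% × 3,723.00 Cr = 2,398.28 Cr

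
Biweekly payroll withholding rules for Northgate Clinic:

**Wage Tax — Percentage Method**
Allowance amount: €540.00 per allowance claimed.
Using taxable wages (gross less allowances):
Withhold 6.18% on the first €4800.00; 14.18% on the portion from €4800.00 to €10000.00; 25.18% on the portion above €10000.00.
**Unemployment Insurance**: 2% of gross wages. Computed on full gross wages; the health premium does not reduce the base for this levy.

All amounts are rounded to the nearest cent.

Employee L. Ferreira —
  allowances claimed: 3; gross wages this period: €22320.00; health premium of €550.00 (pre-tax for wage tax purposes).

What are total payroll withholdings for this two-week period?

Wage Tax: taxable = €22320.00 − €550.00 − 3×€540.00 = €20150.00
  €1034.00 + 25.18% × (€20150.00 − €10000.00) = €1034.00 + 25.18% × €10150.00 = €3589.77
Unemployment Insurance: 2% × €22320.00 = €446.40
Total: €3589.77 + €446.40 = €4036.17

€4036.17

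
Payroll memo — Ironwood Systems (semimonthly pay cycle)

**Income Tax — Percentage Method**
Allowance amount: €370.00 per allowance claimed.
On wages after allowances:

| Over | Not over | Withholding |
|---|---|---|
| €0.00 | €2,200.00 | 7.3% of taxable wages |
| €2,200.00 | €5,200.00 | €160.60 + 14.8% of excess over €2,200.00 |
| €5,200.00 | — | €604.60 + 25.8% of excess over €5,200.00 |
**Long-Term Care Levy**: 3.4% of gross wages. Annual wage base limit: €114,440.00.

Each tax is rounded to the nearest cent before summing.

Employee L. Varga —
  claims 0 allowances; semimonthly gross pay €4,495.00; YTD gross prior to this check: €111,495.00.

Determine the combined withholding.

Income Tax: taxable = €4,495.00
  €160.60 + 14.8% × (€4,495.00 − €2,200.00) = €160.60 + 14.8% × €2,295.00 = €500.26
Long-Term Care Levy: cap €114,440.00 − YTD €111,495.00 = €2,945.00 subject; 3.4% × €2,945.00 = €100.13
Total: €500.26 + €100.13 = €600.39

€600.39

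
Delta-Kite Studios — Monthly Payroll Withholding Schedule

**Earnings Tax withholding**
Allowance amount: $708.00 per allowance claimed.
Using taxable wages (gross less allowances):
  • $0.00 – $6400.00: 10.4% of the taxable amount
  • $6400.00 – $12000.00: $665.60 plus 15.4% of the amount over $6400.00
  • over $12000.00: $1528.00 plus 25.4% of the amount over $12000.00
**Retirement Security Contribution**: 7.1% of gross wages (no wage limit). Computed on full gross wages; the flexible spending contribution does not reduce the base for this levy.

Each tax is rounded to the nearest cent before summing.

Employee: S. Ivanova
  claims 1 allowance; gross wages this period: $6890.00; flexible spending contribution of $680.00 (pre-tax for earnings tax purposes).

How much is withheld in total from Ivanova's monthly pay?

$1061.40

Earnings Tax: taxable = $6890.00 − $680.00 − 1×$708.00 = $5502.00
  10.4% × $5502.00 = $572.21
Retirement Security Contribution: 7.1% × $6890.00 = $489.19
Total: $572.21 + $489.19 = $1061.40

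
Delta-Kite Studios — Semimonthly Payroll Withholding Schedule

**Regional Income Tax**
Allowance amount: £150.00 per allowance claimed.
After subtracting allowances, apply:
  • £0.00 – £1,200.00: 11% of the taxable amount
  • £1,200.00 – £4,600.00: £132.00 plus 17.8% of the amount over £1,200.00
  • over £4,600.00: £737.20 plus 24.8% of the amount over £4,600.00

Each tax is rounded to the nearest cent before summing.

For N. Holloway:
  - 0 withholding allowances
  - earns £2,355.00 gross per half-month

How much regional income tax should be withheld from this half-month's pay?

£337.59

Regional Income Tax: taxable = £2,355.00
  £132.00 + 17.8% × (£2,355.00 − £1,200.00) = £132.00 + 17.8% × £1,155.00 = £337.59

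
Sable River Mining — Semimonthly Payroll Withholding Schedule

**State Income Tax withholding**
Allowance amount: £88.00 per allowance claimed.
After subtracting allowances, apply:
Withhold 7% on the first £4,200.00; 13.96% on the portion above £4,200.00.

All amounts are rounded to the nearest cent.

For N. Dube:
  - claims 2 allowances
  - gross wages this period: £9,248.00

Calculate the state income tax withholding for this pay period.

State Income Tax: taxable = £9,248.00 − 2×£88.00 = £9,072.00
  £294.00 + 13.96% × (£9,072.00 − £4,200.00) = £294.00 + 13.96% × £4,872.00 = £974.13

£974.13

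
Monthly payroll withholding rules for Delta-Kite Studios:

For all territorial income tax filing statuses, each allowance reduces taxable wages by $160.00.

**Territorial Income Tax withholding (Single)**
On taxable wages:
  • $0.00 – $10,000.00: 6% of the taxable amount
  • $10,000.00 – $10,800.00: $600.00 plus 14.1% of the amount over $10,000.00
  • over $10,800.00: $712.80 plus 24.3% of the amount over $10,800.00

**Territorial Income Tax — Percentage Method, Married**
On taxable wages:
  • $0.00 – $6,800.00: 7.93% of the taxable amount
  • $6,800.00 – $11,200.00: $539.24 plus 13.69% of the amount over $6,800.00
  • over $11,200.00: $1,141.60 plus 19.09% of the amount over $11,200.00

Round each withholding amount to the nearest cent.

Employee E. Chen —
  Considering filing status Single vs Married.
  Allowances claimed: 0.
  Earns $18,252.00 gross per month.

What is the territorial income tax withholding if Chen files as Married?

$2,487.83

Territorial Income Tax (Married): taxable = $18,252.00
  $1,141.60 + 19.09% × ($18,252.00 − $11,200.00) = $1,141.60 + 19.09% × $7,052.00 = $2,487.83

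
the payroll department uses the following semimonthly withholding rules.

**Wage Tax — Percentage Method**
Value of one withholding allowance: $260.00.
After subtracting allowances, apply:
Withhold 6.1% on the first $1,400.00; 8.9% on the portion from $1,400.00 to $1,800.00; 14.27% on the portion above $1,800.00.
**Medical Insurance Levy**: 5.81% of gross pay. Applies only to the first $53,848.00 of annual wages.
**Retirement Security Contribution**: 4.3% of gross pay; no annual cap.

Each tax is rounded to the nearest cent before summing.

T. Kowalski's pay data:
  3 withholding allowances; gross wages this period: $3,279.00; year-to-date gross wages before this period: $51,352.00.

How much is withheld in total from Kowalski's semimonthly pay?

Wage Tax: taxable = $3,279.00 − 3×$260.00 = $2,499.00
  $121.00 + 14.27% × ($2,499.00 − $1,800.00) = $121.00 + 14.27% × $699.00 = $220.75
Medical Insurance Levy: cap $53,848.00 − YTD $51,352.00 = $2,496.00 subject; 5.81% × $2,496.00 = $145.02
Retirement Security Contribution: 4.3% × $3,279.00 = $141.00
Total: $220.75 + $145.02 + $141.00 = $506.77

$506.77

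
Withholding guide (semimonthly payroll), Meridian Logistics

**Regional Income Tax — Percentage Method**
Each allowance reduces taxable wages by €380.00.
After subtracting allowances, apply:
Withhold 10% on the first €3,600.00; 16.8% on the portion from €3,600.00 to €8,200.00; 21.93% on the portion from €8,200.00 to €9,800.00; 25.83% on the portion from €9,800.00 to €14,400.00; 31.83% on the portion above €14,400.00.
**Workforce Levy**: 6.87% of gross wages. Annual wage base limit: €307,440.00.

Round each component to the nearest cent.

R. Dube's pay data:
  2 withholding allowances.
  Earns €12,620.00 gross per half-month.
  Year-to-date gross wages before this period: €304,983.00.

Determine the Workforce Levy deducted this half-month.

Workforce Levy: cap €307,440.00 − YTD €304,983.00 = €2,457.00 subject; 6.87% × €2,457.00 = €168.80

€168.80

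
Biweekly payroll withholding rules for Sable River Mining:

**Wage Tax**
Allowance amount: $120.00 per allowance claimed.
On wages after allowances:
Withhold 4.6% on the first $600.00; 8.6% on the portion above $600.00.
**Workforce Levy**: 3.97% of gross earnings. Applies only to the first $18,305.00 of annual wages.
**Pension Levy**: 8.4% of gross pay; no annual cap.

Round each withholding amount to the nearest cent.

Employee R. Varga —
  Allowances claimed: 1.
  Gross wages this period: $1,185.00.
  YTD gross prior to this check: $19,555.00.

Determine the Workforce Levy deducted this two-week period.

$0.00

Workforce Levy: YTD $19,555.00 ≥ cap $18,305.00 → $0.00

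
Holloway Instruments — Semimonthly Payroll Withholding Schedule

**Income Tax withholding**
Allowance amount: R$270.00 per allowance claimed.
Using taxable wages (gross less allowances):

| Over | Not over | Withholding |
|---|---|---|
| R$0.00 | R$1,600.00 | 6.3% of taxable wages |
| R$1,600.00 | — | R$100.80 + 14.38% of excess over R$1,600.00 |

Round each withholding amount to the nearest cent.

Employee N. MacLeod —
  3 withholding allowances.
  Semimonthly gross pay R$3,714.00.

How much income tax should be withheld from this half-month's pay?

Income Tax: taxable = R$3,714.00 − 3×R$270.00 = R$2,904.00
  R$100.80 + 14.38% × (R$2,904.00 − R$1,600.00) = R$100.80 + 14.38% × R$1,304.00 = R$288.32

R$288.32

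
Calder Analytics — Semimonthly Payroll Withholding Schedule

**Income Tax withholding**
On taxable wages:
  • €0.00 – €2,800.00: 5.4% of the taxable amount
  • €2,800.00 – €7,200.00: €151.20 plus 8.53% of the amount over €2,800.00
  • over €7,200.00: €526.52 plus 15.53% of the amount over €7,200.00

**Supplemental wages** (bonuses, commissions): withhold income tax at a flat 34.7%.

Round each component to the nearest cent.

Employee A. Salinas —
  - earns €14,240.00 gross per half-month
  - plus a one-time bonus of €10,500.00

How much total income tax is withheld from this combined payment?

€5,263.33

Income Tax: taxable = €14,240.00
  €526.52 + 15.53% × (€14,240.00 − €7,200.00) = €526.52 + 15.53% × €7,040.00 = €1,619.83
Supplemental (34.7% flat on bonus): 34.7% × €10,500.00 = €3,643.50
Total income tax: €1,619.83 + €3,643.50 = €5,263.33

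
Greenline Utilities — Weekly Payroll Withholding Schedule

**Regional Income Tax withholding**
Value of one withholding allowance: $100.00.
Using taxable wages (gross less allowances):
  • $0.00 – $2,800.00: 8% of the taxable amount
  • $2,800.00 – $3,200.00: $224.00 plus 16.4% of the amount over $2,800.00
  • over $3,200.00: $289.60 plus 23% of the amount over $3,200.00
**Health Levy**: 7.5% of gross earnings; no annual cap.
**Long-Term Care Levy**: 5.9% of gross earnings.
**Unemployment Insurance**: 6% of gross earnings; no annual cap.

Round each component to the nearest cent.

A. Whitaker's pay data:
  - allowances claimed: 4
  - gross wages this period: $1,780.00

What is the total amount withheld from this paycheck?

Regional Income Tax: taxable = $1,780.00 − 4×$100.00 = $1,380.00
  8% × $1,380.00 = $110.40
Health Levy: 7.5% × $1,780.00 = $133.50
Long-Term Care Levy: 5.9% × $1,780.00 = $105.02
Unemployment Insurance: 6% × $1,780.00 = $106.80
Total: $110.40 + $133.50 + $105.02 + $106.80 = $455.72

$455.72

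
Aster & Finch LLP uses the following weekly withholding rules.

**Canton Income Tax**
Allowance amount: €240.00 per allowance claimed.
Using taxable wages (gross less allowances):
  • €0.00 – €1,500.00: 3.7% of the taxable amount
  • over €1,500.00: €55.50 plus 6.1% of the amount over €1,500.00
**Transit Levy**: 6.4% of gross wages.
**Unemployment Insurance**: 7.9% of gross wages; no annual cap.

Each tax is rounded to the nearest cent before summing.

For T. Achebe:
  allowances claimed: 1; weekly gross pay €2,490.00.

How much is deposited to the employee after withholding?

Canton Income Tax: taxable = €2,490.00 − 1×€240.00 = €2,250.00
  €55.50 + 6.1% × (€2,250.00 − €1,500.00) = €55.50 + 6.1% × €750.00 = €101.25
Transit Levy: 6.4% × €2,490.00 = €159.36
Unemployment Insurance: 7.9% × €2,490.00 = €196.71
Total withheld: €101.25 + €159.36 + €196.71 = €457.32
Net pay: €2,490.00 − €457.32 = €2,032.68

€2,032.68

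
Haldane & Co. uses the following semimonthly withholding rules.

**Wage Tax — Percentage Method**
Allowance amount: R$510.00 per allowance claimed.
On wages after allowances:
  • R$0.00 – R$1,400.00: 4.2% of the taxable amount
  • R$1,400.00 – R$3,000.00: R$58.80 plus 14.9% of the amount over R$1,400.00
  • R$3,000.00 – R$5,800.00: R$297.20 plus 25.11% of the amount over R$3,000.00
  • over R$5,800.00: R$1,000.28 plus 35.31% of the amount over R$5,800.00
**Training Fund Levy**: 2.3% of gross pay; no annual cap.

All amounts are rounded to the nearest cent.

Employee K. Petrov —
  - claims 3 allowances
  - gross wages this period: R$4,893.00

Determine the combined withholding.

R$500.89

Wage Tax: taxable = R$4,893.00 − 3×R$510.00 = R$3,363.00
  R$297.20 + 25.11% × (R$3,363.00 − R$3,000.00) = R$297.20 + 25.11% × R$363.00 = R$388.35
Training Fund Levy: 2.3% × R$4,893.00 = R$112.54
Total: R$388.35 + R$112.54 = R$500.89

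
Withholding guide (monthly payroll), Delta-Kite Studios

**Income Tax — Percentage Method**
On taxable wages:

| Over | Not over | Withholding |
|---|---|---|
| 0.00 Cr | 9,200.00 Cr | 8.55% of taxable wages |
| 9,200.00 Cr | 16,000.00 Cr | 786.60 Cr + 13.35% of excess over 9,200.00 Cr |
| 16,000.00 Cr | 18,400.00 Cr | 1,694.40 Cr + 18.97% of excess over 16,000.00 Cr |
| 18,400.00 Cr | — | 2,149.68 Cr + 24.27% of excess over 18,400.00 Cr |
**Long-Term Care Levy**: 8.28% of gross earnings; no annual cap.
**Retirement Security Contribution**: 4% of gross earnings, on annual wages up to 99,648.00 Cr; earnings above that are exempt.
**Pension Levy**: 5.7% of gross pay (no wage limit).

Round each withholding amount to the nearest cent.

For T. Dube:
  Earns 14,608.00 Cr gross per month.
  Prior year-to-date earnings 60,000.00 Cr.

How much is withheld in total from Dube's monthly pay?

4,135.09 Cr

Income Tax: taxable = 14,608.00 Cr
  786.60 Cr + 13.35% × (14,608.00 Cr − 9,200.00 Cr) = 786.60 Cr + 13.35% × 5,408.00 Cr = 1,508.57 Cr
Long-Term Care Levy: 8.28% × 14,608.00 Cr = 1,209.54 Cr
Retirement Security Contribution: 4% × 14,608.00 Cr = 584.32 Cr
Pension Levy: 5.7% × 14,608.00 Cr = 832.66 Cr
Total: 1,508.57 Cr + 1,209.54 Cr + 584.32 Cr + 832.66 Cr = 4,135.09 Cr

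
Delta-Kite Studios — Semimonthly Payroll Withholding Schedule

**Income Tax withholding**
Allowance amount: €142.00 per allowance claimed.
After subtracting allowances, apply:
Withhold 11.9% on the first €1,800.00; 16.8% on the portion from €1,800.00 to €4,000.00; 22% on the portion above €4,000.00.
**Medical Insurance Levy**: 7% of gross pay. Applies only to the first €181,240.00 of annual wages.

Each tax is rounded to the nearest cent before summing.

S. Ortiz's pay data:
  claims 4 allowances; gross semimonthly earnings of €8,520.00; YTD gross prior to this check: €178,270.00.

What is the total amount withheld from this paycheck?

Income Tax: taxable = €8,520.00 − 4×€142.00 = €7,952.00
  €583.80 + 22% × (€7,952.00 − €4,000.00) = €583.80 + 22% × €3,952.00 = €1,453.24
Medical Insurance Levy: cap €181,240.00 − YTD €178,270.00 = €2,970.00 subject; 7% × €2,970.00 = €207.90
Total: €1,453.24 + €207.90 = €1,661.14

€1,661.14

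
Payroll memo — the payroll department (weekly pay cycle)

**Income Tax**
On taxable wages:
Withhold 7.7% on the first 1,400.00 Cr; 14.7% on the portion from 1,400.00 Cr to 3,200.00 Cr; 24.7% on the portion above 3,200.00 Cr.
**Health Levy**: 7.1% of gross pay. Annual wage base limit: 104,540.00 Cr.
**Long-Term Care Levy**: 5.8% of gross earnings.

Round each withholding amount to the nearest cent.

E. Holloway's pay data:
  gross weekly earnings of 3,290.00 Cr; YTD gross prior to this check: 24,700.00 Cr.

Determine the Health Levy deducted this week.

Health Levy: 7.1% × 3,290.00 Cr = 233.59 Cr

233.59 Cr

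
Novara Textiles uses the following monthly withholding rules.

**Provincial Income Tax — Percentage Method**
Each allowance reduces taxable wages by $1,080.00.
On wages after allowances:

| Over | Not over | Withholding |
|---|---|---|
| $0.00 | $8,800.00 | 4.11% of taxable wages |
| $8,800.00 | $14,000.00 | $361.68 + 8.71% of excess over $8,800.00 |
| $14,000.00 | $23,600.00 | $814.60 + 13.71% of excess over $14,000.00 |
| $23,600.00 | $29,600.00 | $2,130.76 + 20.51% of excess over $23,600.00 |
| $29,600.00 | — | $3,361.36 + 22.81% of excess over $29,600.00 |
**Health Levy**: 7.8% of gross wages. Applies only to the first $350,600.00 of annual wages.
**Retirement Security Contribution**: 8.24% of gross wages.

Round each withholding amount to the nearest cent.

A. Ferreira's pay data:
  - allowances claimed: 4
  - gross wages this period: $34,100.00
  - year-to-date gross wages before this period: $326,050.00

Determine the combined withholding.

Provincial Income Tax: taxable = $34,100.00 − 4×$1,080.00 = $29,780.00
  $3,361.36 + 22.81% × ($29,780.00 − $29,600.00) = $3,361.36 + 22.81% × $180.00 = $3,402.42
Health Levy: cap $350,600.00 − YTD $326,050.00 = $24,550.00 subject; 7.8% × $24,550.00 = $1,914.90
Retirement Security Contribution: 8.24% × $34,100.00 = $2,809.84
Total: $3,402.42 + $1,914.90 + $2,809.84 = $8,127.16

$8,127.16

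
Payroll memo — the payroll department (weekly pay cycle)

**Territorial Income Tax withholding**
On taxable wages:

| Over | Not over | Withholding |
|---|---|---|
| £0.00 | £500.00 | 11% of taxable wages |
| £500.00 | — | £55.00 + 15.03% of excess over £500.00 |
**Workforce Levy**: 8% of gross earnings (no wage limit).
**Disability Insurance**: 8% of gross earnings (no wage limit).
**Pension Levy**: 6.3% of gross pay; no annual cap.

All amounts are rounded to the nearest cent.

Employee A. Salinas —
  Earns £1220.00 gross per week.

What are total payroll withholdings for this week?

£435.28

Territorial Income Tax: taxable = £1220.00
  £55.00 + 15.03% × (£1220.00 − £500.00) = £55.00 + 15.03% × £720.00 = £163.22
Workforce Levy: 8% × £1220.00 = £97.60
Disability Insurance: 8% × £1220.00 = £97.60
Pension Levy: 6.3% × £1220.00 = £76.86
Total: £163.22 + £97.60 + £97.60 + £76.86 = £435.28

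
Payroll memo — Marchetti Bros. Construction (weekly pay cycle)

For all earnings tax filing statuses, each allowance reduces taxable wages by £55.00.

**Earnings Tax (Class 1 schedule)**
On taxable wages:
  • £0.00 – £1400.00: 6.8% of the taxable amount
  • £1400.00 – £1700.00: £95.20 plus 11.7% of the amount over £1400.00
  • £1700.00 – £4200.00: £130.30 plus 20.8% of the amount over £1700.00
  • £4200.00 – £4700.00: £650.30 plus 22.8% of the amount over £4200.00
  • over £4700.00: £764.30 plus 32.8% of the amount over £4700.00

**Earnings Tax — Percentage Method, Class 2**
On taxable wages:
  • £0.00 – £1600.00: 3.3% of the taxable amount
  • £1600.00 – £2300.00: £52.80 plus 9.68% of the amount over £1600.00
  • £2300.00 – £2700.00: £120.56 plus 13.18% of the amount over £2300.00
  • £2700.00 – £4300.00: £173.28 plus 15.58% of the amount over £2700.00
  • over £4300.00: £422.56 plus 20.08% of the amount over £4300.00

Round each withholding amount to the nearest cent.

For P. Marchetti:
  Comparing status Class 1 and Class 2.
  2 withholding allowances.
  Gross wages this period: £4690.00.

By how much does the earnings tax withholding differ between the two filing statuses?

£258.16

Earnings Tax (Class 1): taxable = £4690.00 − 2×£55.00 = £4580.00
  £650.30 + 22.8% × (£4580.00 − £4200.00) = £650.30 + 22.8% × £380.00 = £736.94
Earnings Tax (Class 2): taxable = £4690.00 − 2×£55.00 = £4580.00
  £422.56 + 20.08% × (£4580.00 − £4300.00) = £422.56 + 20.08% × £280.00 = £478.78
Difference: |£736.94 − £478.78| = £258.16 (higher under Class 1)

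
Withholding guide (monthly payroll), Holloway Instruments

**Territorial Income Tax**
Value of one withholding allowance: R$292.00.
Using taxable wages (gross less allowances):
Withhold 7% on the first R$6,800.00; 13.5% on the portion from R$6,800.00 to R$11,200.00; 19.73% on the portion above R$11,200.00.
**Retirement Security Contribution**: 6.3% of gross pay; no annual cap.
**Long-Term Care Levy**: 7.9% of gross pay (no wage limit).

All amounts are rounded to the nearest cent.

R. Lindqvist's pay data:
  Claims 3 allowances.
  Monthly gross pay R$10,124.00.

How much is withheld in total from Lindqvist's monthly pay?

Territorial Income Tax: taxable = R$10,124.00 − 3×R$292.00 = R$9,248.00
  R$476.00 + 13.5% × (R$9,248.00 − R$6,800.00) = R$476.00 + 13.5% × R$2,448.00 = R$806.48
Retirement Security Contribution: 6.3% × R$10,124.00 = R$637.81
Long-Term Care Levy: 7.9% × R$10,124.00 = R$799.80
Total: R$806.48 + R$637.81 + R$799.80 = R$2,244.09

R$2,244.09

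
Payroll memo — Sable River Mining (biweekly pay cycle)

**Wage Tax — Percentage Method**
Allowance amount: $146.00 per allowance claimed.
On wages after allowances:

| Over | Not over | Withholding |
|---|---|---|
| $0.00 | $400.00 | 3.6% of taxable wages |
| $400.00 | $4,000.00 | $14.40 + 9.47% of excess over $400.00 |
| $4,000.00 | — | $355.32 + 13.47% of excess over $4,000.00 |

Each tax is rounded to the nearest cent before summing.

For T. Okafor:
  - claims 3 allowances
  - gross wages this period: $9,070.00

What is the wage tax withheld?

Wage Tax: taxable = $9,070.00 − 3×$146.00 = $8,632.00
  $355.32 + 13.47% × ($8,632.00 − $4,000.00) = $355.32 + 13.47% × $4,632.00 = $979.25

$979.25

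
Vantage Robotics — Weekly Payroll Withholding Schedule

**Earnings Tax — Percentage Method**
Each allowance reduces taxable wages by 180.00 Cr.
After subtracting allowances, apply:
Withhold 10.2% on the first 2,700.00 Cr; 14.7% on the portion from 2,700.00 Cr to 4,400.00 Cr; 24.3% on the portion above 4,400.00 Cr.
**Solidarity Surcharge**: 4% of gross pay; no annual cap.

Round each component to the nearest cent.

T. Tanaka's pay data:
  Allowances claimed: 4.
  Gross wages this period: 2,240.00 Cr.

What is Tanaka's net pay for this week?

1,995.36 Cr

Earnings Tax: taxable = 2,240.00 Cr − 4×180.00 Cr = 1,520.00 Cr
  10.2% × 1,520.00 Cr = 155.04 Cr
Solidarity Surcharge: 4% × 2,240.00 Cr = 89.60 Cr
Total withheld: 155.04 Cr + 89.60 Cr = 244.64 Cr
Net pay: 2,240.00 Cr − 244.64 Cr = 1,995.36 Cr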